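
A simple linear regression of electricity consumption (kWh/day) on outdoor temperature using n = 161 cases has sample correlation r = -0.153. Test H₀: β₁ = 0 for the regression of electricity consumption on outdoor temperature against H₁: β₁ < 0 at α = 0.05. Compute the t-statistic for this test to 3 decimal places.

t = -1.952

t = r·√(n − 2)/√(1 − r²) = -0.153·√159/√0.976591 = -1.952.
df = n − 2 = 159.
One-sided p ≈ 0.0263, which is < 0.05, so reject H₀.
There is evidence of a linear association between outdoor temperature and electricity consumption.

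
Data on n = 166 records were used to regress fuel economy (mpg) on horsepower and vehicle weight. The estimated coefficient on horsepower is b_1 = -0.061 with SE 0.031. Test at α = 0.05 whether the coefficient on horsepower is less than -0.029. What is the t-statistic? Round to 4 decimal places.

t = -1.0323

H₀: β₁ = -0.029 vs H₁: β₁ < -0.029.
t = (b_1 − β₁⁰)/SE = (-0.061 − (-0.029)) / 0.031 = -1.0323.
df = n − k − 1 = 166 − 2 − 1 = 163.
One-sided p ≈ 0.1517, which is ≥ 0.05, so fail to reject H₀.
The data do not give significant evidence that the true slope on horsepower is below -0.029 mpg per unit, holding the other predictors fixed.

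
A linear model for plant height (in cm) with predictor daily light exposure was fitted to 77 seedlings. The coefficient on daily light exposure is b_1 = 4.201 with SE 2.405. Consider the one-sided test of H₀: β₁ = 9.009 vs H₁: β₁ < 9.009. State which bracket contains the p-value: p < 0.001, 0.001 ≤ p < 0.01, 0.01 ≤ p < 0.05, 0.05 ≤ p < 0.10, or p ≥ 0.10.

t = (4.201 − 9.009) / 2.405 = -1.999.
df = n − 2 = 77 − 2 = 75.
One-sided p = P(T_{75} < t) ≈ 0.0246.
So 0.01 ≤ p < 0.05.

0.01 ≤ p < 0.05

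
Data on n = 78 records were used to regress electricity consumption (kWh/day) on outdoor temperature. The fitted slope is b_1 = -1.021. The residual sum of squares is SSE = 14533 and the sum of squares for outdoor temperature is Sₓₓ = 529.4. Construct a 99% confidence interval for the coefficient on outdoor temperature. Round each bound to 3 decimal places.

MSE = SSE/(n − 2) = 14533/76 = 191.224.
SE(b_1) = √(MSE/Sₓₓ) = √(191.224/529.4) = 0.601006.
df = n − 2 = 76.
t* = t_{0.005, 76} = 2.642078.
Margin = t* × SE = 2.642078 × 0.601006 = 1.58791.
CI: -1.021 ± 1.58791 → (-2.609, 0.567).
With 99% confidence, each one-unit increase in outdoor temperature is associated with a change of between -2.609 and 0.567 kWh/day in electricity consumption.

(-2.609, 0.567)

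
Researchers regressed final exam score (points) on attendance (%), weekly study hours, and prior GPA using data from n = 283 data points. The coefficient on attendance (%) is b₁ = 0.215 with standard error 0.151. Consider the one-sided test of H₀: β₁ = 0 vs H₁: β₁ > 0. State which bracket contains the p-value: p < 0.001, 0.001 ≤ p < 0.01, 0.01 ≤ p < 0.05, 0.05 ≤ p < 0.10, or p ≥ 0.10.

t = 0.215 / 0.151 = 1.424.
df = n − k − 1 = 283 − 3 − 1 = 279.
One-sided p = P(T_{279} > t) ≈ 0.0778.
So 0.05 ≤ p < 0.10.

0.05 ≤ p < 0.10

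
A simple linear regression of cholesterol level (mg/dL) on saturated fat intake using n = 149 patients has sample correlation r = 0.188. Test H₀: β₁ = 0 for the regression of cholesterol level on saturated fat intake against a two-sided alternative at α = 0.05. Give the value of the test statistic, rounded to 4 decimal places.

t = 2.3208

t = r·√(n − 2)/√(1 − r²) = 0.188·√147/√0.964656 = 2.3208.
df = n − 2 = 147.
Two-sided p ≈ 0.0217, which is < 0.05, so reject H₀.
There is evidence of a linear association between saturated fat intake and cholesterol level.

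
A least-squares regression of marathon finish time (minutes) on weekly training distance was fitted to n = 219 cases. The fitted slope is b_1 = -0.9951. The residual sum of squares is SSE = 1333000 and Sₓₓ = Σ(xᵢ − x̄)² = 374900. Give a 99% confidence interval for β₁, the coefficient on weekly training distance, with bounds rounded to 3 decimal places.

(-1.328, -0.662)

MSE = SSE/(n − 2) = 1333000/217 = 6142.86.
SE(b_1) = √(MSE/Sₓₓ) = √(6142.86/374900) = 0.128005.
df = n − 2 = 217.
t* = t_{0.005, 217} = 2.598675.
Margin = t* × SE = 2.598675 × 0.128005 = 0.33264.
CI: -0.9951 ± 0.33264 → (-1.328, -0.662).
With 99% confidence, each one-unit increase in weekly training distance is associated with a change of between -1.328 and -0.662 minutes in marathon finish time.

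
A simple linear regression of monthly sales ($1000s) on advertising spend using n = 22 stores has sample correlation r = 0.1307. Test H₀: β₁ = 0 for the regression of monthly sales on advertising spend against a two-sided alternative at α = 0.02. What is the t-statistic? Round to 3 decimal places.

t = r·√(n − 2)/√(1 − r²) = 0.1307·√20/√0.982918 = 0.590.
df = n − 2 = 20.
Two-sided p ≈ 0.5621, which is ≥ 0.02, so fail to reject H₀.
The data do not give significant evidence of a linear association between advertising spend and monthly sales.

t = 0.590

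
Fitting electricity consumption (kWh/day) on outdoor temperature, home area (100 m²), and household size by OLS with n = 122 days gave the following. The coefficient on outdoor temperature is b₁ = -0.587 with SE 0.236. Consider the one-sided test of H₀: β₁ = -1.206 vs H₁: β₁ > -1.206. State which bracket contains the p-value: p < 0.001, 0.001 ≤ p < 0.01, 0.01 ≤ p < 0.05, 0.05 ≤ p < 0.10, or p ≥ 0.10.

t = (-0.587 − (-1.206)) / 0.236 = 2.623.
df = n − k − 1 = 122 − 3 − 1 = 118.
One-sided p = P(T_{118} > t) ≈ 0.0049.
So 0.001 ≤ p < 0.01.

0.001 ≤ p < 0.01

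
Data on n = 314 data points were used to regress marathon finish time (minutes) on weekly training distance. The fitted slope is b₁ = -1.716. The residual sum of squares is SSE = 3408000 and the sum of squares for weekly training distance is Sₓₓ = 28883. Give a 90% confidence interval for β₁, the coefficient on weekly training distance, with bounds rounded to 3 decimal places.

MSE = SSE/(n − 2) = 3408000/312 = 10923.1.
SE(b₁) = √(MSE/Sₓₓ) = √(10923.1/28883) = 0.614966.
df = n − 2 = 312.
t* = t_{0.05, 312} = 1.649752.
Margin = t* × SE = 1.649752 × 0.614966 = 1.01454.
CI: -1.716 ± 1.01454 → (-2.731, -0.701).
With 90% confidence, each one-unit increase in weekly training distance is associated with a change of between -2.731 and -0.701 minutes in marathon finish time.

(-2.731, -0.701)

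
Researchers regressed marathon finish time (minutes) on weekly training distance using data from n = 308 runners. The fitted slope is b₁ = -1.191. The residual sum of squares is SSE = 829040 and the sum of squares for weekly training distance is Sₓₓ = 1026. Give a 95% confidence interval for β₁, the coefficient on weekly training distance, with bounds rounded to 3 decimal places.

(-4.389, 2.007)

MSE = SSE/(n − 2) = 829040/306 = 2709.28.
SE(b₁) = √(MSE/Sₓₓ) = √(2709.28/1026) = 1.625.
df = n − 2 = 306.
t* = t_{0.025, 306} = 1.967747.
Margin = t* × SE = 1.967747 × 1.625 = 3.19759.
CI: -1.191 ± 3.19759 → (-4.389, 2.007).
With 95% confidence, each one-unit increase in weekly training distance is associated with a change of between -4.389 and 2.007 minutes in marathon finish time.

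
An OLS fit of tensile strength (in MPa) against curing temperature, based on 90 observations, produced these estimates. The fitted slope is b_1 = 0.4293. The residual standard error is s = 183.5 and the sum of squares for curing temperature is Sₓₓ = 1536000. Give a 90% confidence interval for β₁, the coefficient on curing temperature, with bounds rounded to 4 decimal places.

SE(b_1) = s/√Sₓₓ = 183.5/√1536000 = 0.148061.
df = n − 2 = 88.
t* = t_{0.05, 88} = 1.662354.
Margin = t* × SE = 1.662354 × 0.148061 = 0.246130.
CI: 0.4293 ± 0.246130 → (0.1832, 0.6754).
With 90% confidence, each one-unit increase in curing temperature is associated with a change of between 0.1832 and 0.6754 MPa in tensile strength.

(0.1832, 0.6754)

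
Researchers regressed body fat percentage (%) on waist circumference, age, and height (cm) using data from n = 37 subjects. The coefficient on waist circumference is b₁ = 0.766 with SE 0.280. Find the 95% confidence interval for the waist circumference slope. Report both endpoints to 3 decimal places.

(0.196, 1.336)

df = n − k − 1 = 37 − 3 − 1 = 33.
t* = t_{0.025, 33} = 2.034515.
Margin = t* × SE = 2.034515 × 0.280 = 0.56966.
CI: 0.766 ± 0.56966 → (0.196, 1.336).
With 95% confidence, each one-unit increase in waist circumference is associated with a change of between 0.196 and 1.336 % in body fat percentage, holding the other predictors fixed.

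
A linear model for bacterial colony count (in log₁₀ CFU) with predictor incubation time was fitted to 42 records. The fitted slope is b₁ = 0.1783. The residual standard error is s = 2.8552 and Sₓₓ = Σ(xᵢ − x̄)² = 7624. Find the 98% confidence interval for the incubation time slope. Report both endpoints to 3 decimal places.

SE(b₁) = s/√Sₓₓ = 2.8552/√7624 = 0.0326998.
df = n − 2 = 40.
t* = t_{0.01, 40} = 2.423257.
Margin = t* × SE = 2.423257 × 0.0326998 = 0.07924.
CI: 0.1783 ± 0.07924 → (0.099, 0.258).
With 98% confidence, each one-unit increase in incubation time is associated with a change of between 0.099 and 0.258 log₁₀ CFU in bacterial colony count.

(0.099, 0.258)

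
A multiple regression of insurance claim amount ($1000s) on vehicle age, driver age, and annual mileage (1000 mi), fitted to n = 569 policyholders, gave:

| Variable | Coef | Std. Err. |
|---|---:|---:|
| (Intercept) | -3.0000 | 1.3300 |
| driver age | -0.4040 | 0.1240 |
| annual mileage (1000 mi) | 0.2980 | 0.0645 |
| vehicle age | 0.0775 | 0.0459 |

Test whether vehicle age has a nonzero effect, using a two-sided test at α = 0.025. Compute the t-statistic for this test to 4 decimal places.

Read off: b = 0.0775, SE = 0.0459 for vehicle age.
H₀: β₁ = 0 vs H₁: β₁ ≠ 0.
t = 0.0775 / 0.0459 = 1.6885.
df = n − k − 1 = 569 − 3 − 1 = 565.
Two-sided p ≈ 0.0919, which is ≥ 0.025, so fail to reject H₀.
The data do not give significant evidence of an association between vehicle age and insurance claim amount, after adjusting for the other predictors.

t = 1.6885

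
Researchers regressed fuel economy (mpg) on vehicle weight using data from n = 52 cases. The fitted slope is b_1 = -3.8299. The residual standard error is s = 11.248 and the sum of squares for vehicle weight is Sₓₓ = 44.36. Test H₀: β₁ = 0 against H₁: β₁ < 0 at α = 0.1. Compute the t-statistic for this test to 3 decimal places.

SE(b_1) = s/√Sₓₓ = 11.248/√44.36 = 1.68881.
t = -3.8299 / 1.68881 = -2.268.
df = n − 2 = 50.
One-sided p ≈ 0.0138, which is < 0.1, so reject H₀.
There is evidence that the true slope on vehicle weight is negative.

t = -2.268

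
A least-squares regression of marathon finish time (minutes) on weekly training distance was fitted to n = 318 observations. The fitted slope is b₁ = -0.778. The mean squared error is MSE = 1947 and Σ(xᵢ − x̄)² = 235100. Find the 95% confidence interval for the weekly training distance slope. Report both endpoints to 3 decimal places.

(-0.957, -0.599)

SE(b₁) = √(MSE/Sₓₓ) = √(1947/235100) = 0.0910032.
df = n − 2 = 316.
t* = t_{0.025, 316} = 1.9675.
Margin = t* × SE = 1.9675 × 0.0910032 = 0.17905.
CI: -0.778 ± 0.17905 → (-0.957, -0.599).
With 95% confidence, each one-unit increase in weekly training distance is associated with a change of between -0.957 and -0.599 minutes in marathon finish time.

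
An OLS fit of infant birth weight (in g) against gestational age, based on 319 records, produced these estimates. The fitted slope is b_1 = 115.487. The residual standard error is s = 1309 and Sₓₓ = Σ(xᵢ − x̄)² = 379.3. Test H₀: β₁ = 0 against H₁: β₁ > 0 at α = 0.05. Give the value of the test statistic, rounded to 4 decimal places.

t = 1.7182

SE(b_1) = s/√Sₓₓ = 1309/√379.3 = 67.2122.
t = 115.487 / 67.2122 = 1.7182.
df = n − 2 = 317.
One-sided p ≈ 0.0434, which is < 0.05, so reject H₀.
There is evidence that the true slope on gestational age is positive.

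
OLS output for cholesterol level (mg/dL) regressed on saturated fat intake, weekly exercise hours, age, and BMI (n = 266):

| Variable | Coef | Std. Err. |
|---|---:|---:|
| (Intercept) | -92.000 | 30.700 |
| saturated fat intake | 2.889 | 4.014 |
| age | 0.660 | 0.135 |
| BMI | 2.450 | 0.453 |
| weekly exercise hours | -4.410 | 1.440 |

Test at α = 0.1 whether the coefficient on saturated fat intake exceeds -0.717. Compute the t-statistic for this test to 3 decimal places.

Read off: b = 2.889, SE = 4.014 for saturated fat intake.
H₀: β₁ = -0.717 vs H₁: β₁ > -0.717.
t = (2.889 − (-0.717)) / 4.014 = 0.898.
df = n − k − 1 = 266 − 4 − 1 = 261.
One-sided p ≈ 0.1849, which is ≥ 0.1, so fail to reject H₀.
The data do not give significant evidence that the true slope on saturated fat intake exceeds -0.717 mg/dL per unit, holding the other predictors fixed.

t = 0.898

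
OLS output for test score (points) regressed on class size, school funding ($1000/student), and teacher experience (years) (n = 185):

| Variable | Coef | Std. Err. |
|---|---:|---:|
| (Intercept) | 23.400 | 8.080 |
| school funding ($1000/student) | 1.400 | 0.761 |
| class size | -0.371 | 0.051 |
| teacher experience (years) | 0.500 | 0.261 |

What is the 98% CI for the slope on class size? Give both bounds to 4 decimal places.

Read off: b = -0.371, SE = 0.051 for class size.
df = n − k − 1 = 185 − 3 − 1 = 181.
t* = t_{0.01, 181} = 2.347126.
Margin = t* × SE = 2.347126 × 0.051 = 0.119703.
CI: -0.371 ± 0.119703 → (-0.4907, -0.2513).

(-0.4907, -0.2513)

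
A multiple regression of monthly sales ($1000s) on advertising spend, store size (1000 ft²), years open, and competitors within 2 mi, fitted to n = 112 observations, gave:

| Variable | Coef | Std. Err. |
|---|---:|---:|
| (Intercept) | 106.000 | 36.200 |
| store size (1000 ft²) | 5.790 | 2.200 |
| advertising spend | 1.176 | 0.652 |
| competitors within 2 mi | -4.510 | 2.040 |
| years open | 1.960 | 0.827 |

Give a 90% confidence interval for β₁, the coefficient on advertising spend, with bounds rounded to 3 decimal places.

(0.094, 2.258)

Read off: b = 1.176, SE = 0.652 for advertising spend.
df = n − k − 1 = 112 − 4 − 1 = 107.
t* = t_{0.05, 107} = 1.659219.
Margin = t* × SE = 1.659219 × 0.652 = 1.08181.
CI: 1.176 ± 1.08181 → (0.094, 2.258).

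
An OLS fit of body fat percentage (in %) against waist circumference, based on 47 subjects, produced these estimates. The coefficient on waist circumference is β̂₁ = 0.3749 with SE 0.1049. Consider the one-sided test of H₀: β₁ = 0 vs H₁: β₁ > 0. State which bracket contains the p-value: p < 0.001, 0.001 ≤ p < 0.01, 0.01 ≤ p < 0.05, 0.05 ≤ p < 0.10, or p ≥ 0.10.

p < 0.001

t = 0.3749 / 0.1049 = 3.574.
df = n − 2 = 47 − 2 = 45.
One-sided p = P(T_{45} > t) ≈ 0.0004.
So p < 0.001.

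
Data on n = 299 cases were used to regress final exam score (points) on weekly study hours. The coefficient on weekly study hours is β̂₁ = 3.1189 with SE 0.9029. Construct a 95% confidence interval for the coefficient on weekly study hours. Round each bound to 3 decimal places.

(1.342, 4.896)

df = n − 2 = 299 − 2 = 297.
t* = t_{0.025, 297} = 1.967984.
Margin = t* × SE = 1.967984 × 0.9029 = 1.77689.
CI: 3.1189 ± 1.77689 → (1.342, 4.896).
With 95% confidence, each one-unit increase in weekly study hours is associated with a change of between 1.342 and 4.896 points in final exam score.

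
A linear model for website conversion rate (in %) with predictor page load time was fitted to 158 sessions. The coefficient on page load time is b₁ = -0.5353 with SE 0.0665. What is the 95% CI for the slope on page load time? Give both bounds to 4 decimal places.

(-0.6667, -0.4039)

df = n − 2 = 158 − 2 = 156.
t* = t_{0.025, 156} = 1.975288.
Margin = t* × SE = 1.975288 × 0.0665 = 0.131357.
CI: -0.5353 ± 0.131357 → (-0.6667, -0.4039).
With 95% confidence, each one-unit increase in page load time is associated with a change of between -0.6667 and -0.4039 % in website conversion rate.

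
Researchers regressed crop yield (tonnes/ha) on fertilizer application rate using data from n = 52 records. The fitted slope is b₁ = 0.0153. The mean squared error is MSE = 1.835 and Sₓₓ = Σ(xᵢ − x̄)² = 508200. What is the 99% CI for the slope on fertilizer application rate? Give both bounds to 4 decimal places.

(0.0102, 0.0204)

SE(b₁) = √(MSE/Sₓₓ) = √(1.835/508200) = 0.00190021.
df = n − 2 = 50.
t* = t_{0.005, 50} = 2.677793.
Margin = t* × SE = 2.677793 × 0.00190021 = 0.005088.
CI: 0.0153 ± 0.005088 → (0.0102, 0.0204).
With 99% confidence, each one-unit increase in fertilizer application rate is associated with a change of between 0.0102 and 0.0204 tonnes/ha in crop yield.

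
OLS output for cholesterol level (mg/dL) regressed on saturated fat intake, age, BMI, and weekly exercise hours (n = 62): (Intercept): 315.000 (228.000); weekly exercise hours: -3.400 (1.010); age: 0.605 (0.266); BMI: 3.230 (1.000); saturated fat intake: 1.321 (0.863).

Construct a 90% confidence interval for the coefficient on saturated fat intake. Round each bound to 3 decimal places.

(-0.122, 2.764)

Read off: b = 1.321, SE = 0.863 for saturated fat intake.
df = n − k − 1 = 62 − 4 − 1 = 57.
t* = t_{0.05, 57} = 1.672029.
Margin = t* × SE = 1.672029 × 0.863 = 1.44296.
CI: 1.321 ± 1.44296 → (-0.122, 2.764).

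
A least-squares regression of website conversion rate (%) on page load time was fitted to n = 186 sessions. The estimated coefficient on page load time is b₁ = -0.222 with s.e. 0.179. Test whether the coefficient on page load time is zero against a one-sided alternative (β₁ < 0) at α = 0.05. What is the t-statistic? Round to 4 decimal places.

t = -1.2402

H₀: β₁ = 0 vs H₁: β₁ < 0.
t = (b₁ − β₁⁰)/SE = -0.222 / 0.179 = -1.2402.
df = n − 2 = 186 − 2 = 184.
One-sided p ≈ 0.1082, which is ≥ 0.05, so fail to reject H₀.
The data do not give significant evidence that the true slope on page load time is negative.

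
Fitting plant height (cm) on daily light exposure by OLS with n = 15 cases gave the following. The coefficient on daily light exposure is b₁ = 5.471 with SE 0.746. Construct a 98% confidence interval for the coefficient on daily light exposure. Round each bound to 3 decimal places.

(3.494, 7.448)

df = n − 2 = 15 − 2 = 13.
t* = t_{0.01, 13} = 2.650309.
Margin = t* × SE = 2.650309 × 0.746 = 1.97713.
CI: 5.471 ± 1.97713 → (3.494, 7.448).
With 98% confidence, each one-unit increase in daily light exposure is associated with a change of between 3.494 and 7.448 cm in plant height.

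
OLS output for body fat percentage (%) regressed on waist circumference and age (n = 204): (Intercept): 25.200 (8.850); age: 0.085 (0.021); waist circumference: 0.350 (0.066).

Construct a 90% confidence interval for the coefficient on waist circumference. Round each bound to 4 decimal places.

(0.2409, 0.4591)

Read off: b = 0.350, SE = 0.066 for waist circumference.
df = n − k − 1 = 204 − 2 − 1 = 201.
t* = t_{0.05, 201} = 1.65247.
Margin = t* × SE = 1.65247 × 0.066 = 0.109063.
CI: 0.350 ± 0.109063 → (0.2409, 0.4591).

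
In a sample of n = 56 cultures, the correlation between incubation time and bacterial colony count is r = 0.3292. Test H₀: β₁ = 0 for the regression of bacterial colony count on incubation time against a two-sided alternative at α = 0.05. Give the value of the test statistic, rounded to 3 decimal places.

t = 2.562

t = r·√(n − 2)/√(1 − r²) = 0.3292·√54/√0.891627 = 2.562.
df = n − 2 = 54.
Two-sided p ≈ 0.0132, which is < 0.05, so reject H₀.
There is evidence of a linear association between incubation time and bacterial colony count.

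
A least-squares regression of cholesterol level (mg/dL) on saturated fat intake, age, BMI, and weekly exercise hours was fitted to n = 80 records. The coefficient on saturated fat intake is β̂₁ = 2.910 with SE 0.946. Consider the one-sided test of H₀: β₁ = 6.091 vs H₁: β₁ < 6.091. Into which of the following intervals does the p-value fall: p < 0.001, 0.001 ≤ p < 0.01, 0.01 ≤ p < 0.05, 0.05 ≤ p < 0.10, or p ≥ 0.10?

p < 0.001

t = (2.910 − 6.091) / 0.946 = -3.363.
df = n − k − 1 = 80 − 4 − 1 = 75.
One-sided p = P(T_{75} < t) ≈ 0.0006.
So p < 0.001.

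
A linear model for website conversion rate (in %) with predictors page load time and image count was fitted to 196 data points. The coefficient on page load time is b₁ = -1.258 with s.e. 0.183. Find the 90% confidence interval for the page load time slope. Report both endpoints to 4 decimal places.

(-1.5605, -0.9555)

df = n − k − 1 = 196 − 2 − 1 = 193.
t* = t_{0.05, 193} = 1.652787.
Margin = t* × SE = 1.652787 × 0.183 = 0.302460.
CI: -1.258 ± 0.302460 → (-1.5605, -0.9555).
With 90% confidence, each one-unit increase in page load time is associated with a change of between -1.5605 and -0.9555 % in website conversion rate, holding the other predictors fixed.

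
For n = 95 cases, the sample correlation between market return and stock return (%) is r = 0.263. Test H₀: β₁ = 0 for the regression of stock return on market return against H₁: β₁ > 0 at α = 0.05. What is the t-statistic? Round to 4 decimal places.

t = 2.6288

t = r·√(n − 2)/√(1 − r²) = 0.263·√93/√0.930831 = 2.6288.
df = n − 2 = 93.
One-sided p ≈ 0.0050, which is < 0.05, so reject H₀.
There is evidence of a linear association between market return and stock return.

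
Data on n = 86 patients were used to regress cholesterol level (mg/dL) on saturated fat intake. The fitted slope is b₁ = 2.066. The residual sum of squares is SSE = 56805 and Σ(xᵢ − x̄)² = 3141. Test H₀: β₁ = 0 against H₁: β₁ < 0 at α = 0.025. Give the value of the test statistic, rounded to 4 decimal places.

t = 4.4526

MSE = SSE/(n − 2) = 56805/84 = 676.25.
SE(b₁) = √(MSE/Sₓₓ) = √(676.25/3141) = 0.464002.
t = 2.066 / 0.464002 = 4.4526.
df = n − 2 = 84.
One-sided p ≈ 1.0000, which is ≥ 0.025, so fail to reject H₀.
The data do not give significant evidence that the true slope on saturated fat intake is negative.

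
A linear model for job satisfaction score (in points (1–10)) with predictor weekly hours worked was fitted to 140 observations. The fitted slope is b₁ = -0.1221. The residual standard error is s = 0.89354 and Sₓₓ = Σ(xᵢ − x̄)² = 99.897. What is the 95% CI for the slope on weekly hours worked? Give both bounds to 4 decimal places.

SE(b₁) = s/√Sₓₓ = 0.89354/√99.897 = 0.0894001.
df = n − 2 = 138.
t* = t_{0.025, 138} = 1.977304.
Margin = t* × SE = 1.977304 × 0.0894001 = 0.176771.
CI: -0.1221 ± 0.176771 → (-0.2989, 0.0547).
With 95% confidence, each one-unit increase in weekly hours worked is associated with a change of between -0.2989 and 0.0547 points (1–10) in job satisfaction score.

(-0.2989, 0.0547)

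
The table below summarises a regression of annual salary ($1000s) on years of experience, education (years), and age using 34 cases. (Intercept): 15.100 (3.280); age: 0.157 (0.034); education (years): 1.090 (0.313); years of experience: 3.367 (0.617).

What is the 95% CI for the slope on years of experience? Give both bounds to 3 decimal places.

Read off: b = 3.367, SE = 0.617 for years of experience.
df = n − k − 1 = 34 − 3 − 1 = 30.
t* = t_{0.025, 30} = 2.042272.
Margin = t* × SE = 2.042272 × 0.617 = 1.26008.
CI: 3.367 ± 1.26008 → (2.107, 4.627).

(2.107, 4.627)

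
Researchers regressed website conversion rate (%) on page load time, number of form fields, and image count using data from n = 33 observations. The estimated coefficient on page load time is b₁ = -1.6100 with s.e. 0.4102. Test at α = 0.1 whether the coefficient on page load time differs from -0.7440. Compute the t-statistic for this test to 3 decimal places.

t = -2.111

H₀: β₁ = -0.7440 vs H₁: β₁ ≠ -0.7440.
t = (b₁ − β₁⁰)/SE = (-1.6100 − (-0.7440)) / 0.4102 = -2.111.
df = n − k − 1 = 33 − 3 − 1 = 29.
Two-sided p ≈ 0.0435, which is < 0.1, so reject H₀.
There is evidence that the true slope on page load time differs from -0.7440 % per unit, holding the other predictors fixed.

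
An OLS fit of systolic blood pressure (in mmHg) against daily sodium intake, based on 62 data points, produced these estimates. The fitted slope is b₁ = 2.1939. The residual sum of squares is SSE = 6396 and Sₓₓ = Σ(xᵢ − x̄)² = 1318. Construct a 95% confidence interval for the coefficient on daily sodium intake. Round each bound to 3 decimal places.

(1.625, 2.763)

MSE = SSE/(n − 2) = 6396/60 = 106.6.
SE(b₁) = √(MSE/Sₓₓ) = √(106.6/1318) = 0.284394.
df = n − 2 = 60.
t* = t_{0.025, 60} = 2.000298.
Margin = t* × SE = 2.000298 × 0.284394 = 0.56887.
CI: 2.1939 ± 0.56887 → (1.625, 2.763).
With 95% confidence, each one-unit increase in daily sodium intake is associated with a change of between 1.625 and 2.763 mmHg in systolic blood pressure.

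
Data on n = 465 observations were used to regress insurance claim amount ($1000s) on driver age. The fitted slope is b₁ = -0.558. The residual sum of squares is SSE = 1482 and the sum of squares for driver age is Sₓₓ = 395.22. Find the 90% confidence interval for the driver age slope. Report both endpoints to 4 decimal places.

MSE = SSE/(n − 2) = 1482/463 = 3.20086.
SE(b₁) = √(MSE/Sₓₓ) = √(3.20086/395.22) = 0.0899941.
df = n − 2 = 463.
t* = t_{0.05, 463} = 1.648151.
Margin = t* × SE = 1.648151 × 0.0899941 = 0.148324.
CI: -0.558 ± 0.148324 → (-0.7063, -0.4097).
With 90% confidence, each one-unit increase in driver age is associated with a change of between -0.7063 and -0.4097 $1000s in insurance claim amount.

(-0.7063, -0.4097)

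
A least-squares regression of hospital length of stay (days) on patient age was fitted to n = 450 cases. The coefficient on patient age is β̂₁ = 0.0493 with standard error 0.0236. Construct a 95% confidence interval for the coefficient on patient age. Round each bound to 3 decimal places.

df = n − 2 = 450 − 2 = 448.
t* = t_{0.025, 448} = 1.965273.
Margin = t* × SE = 1.965273 × 0.0236 = 0.04638.
CI: 0.0493 ± 0.04638 → (0.003, 0.096).
With 95% confidence, each one-unit increase in patient age is associated with a change of between 0.003 and 0.096 days in hospital length of stay.

(0.003, 0.096)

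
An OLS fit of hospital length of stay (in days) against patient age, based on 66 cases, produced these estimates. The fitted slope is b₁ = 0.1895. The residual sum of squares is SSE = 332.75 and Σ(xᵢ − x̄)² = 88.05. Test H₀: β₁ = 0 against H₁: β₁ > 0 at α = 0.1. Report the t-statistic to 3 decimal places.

MSE = SSE/(n − 2) = 332.75/64 = 5.19922.
SE(b₁) = √(MSE/Sₓₓ) = √(5.19922/88.05) = 0.242999.
t = 0.1895 / 0.242999 = 0.780.
df = n − 2 = 64.
One-sided p ≈ 0.2192, which is ≥ 0.1, so fail to reject H₀.
The data do not give significant evidence that the true slope on patient age is positive.

t = 0.780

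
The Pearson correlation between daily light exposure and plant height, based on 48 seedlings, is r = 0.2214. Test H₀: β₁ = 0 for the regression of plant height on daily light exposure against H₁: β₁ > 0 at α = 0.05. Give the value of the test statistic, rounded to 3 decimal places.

t = 1.540

t = r·√(n − 2)/√(1 − r²) = 0.2214·√46/√0.950982 = 1.540.
df = n − 2 = 46.
One-sided p ≈ 0.0652, which is ≥ 0.05, so fail to reject H₀.
The data do not give significant evidence of a linear association between daily light exposure and plant height.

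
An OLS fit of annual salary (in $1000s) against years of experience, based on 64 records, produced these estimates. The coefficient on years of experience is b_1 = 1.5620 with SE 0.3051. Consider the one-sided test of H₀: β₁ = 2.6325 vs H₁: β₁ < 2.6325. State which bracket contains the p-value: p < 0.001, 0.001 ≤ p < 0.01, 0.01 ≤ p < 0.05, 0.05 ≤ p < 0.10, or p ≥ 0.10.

t = (1.5620 − 2.6325) / 0.3051 = -3.509.
df = n − 2 = 64 − 2 = 62.
One-sided p = P(T_{62} < t) ≈ 0.0004.
So p < 0.001.

p < 0.001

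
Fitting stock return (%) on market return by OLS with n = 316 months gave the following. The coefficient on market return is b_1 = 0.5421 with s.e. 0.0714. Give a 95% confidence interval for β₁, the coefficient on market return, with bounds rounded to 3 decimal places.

(0.402, 0.683)

df = n − 2 = 316 − 2 = 314.
t* = t_{0.025, 314} = 1.967548.
Margin = t* × SE = 1.967548 × 0.0714 = 0.14048.
CI: 0.5421 ± 0.14048 → (0.402, 0.683).
With 95% confidence, each one-unit increase in market return is associated with a change of between 0.402 and 0.683 % in stock return.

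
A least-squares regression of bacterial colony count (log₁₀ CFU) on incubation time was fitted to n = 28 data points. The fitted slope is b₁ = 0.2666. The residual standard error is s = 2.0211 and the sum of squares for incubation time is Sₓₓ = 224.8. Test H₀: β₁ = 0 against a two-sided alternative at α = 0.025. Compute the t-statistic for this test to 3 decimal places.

t = 1.978

SE(b₁) = s/√Sₓₓ = 2.0211/√224.8 = 0.1348.
t = 0.2666 / 0.1348 = 1.978.
df = n − 2 = 26.
Two-sided p ≈ 0.0586, which is ≥ 0.025, so fail to reject H₀.
The data do not give significant evidence of an association between incubation time and bacterial colony count.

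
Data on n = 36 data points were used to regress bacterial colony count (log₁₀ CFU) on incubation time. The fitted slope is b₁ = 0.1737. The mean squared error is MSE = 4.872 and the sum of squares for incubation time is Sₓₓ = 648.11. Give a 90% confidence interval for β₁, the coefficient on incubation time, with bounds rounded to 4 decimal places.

(0.0271, 0.3203)

SE(b₁) = √(MSE/Sₓₓ) = √(4.872/648.11) = 0.086702.
df = n − 2 = 34.
t* = t_{0.05, 34} = 1.690924.
Margin = t* × SE = 1.690924 × 0.086702 = 0.146607.
CI: 0.1737 ± 0.146607 → (0.0271, 0.3203).
With 90% confidence, each one-unit increase in incubation time is associated with a change of between 0.0271 and 0.3203 log₁₀ CFU in bacterial colony count.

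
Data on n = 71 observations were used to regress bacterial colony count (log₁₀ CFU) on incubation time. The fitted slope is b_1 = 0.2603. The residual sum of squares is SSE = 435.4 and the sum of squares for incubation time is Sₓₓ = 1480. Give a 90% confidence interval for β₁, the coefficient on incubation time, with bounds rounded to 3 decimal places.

(0.151, 0.369)

MSE = SSE/(n − 2) = 435.4/69 = 6.31014.
SE(b_1) = √(MSE/Sₓₓ) = √(6.31014/1480) = 0.0652963.
df = n − 2 = 69.
t* = t_{0.05, 69} = 1.667239.
Margin = t* × SE = 1.667239 × 0.0652963 = 0.10886.
CI: 0.2603 ± 0.10886 → (0.151, 0.369).
With 90% confidence, each one-unit increase in incubation time is associated with a change of between 0.151 and 0.369 log₁₀ CFU in bacterial colony count.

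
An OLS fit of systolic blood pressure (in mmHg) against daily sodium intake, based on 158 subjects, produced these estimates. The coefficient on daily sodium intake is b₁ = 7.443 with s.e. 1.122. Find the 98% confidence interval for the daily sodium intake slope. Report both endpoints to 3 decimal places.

df = n − 2 = 158 − 2 = 156.
t* = t_{0.01, 156} = 2.350489.
Margin = t* × SE = 2.350489 × 1.122 = 2.63725.
CI: 7.443 ± 2.63725 → (4.806, 10.080).
With 98% confidence, each one-unit increase in daily sodium intake is associated with a change of between 4.806 and 10.080 mmHg in systolic blood pressure.

(4.806, 10.080)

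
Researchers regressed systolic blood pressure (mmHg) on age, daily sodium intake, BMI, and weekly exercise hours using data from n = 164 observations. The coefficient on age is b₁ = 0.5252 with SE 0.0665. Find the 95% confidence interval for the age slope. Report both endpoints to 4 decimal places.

df = n − k − 1 = 164 − 4 − 1 = 159.
t* = t_{0.025, 159} = 1.974996.
Margin = t* × SE = 1.974996 × 0.0665 = 0.131337.
CI: 0.5252 ± 0.131337 → (0.3939, 0.6565).
With 95% confidence, each one-unit increase in age is associated with a change of between 0.3939 and 0.6565 mmHg in systolic blood pressure, holding the other predictors fixed.

(0.3939, 0.6565)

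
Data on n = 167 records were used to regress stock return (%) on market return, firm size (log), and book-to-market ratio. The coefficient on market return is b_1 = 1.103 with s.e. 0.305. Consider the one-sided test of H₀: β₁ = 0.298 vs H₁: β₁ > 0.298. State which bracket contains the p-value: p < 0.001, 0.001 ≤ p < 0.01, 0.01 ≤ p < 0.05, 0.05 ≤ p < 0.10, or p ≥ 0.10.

t = (1.103 − 0.298) / 0.305 = 2.639.
df = n − k − 1 = 167 − 3 − 1 = 163.
One-sided p = P(T_{163} > t) ≈ 0.0046.
So 0.001 ≤ p < 0.01.

0.001 ≤ p < 0.01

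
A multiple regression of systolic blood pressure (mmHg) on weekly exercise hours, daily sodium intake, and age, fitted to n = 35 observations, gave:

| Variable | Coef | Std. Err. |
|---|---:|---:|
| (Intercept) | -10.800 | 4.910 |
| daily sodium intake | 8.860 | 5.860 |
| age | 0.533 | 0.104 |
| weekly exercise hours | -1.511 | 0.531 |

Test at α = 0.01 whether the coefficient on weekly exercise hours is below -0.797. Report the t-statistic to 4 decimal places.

Read off: b = -1.511, SE = 0.531 for weekly exercise hours.
H₀: β₁ = -0.797 vs H₁: β₁ < -0.797.
t = (-1.511 − (-0.797)) / 0.531 = -1.3446.
df = n − k − 1 = 35 − 3 − 1 = 31.
One-sided p ≈ 0.0943, which is ≥ 0.01, so fail to reject H₀.
The data do not give significant evidence that the true slope on weekly exercise hours is below -0.797 mmHg per unit, holding the other predictors fixed.

t = -1.3446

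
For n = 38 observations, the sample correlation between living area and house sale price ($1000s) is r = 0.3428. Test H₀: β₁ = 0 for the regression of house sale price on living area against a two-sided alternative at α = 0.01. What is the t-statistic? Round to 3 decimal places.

t = r·√(n − 2)/√(1 − r²) = 0.3428·√36/√0.882488 = 2.189.
df = n − 2 = 36.
Two-sided p ≈ 0.0351, which is ≥ 0.01, so fail to reject H₀.
The data do not give significant evidence of a linear association between living area and house sale price.

t = 2.189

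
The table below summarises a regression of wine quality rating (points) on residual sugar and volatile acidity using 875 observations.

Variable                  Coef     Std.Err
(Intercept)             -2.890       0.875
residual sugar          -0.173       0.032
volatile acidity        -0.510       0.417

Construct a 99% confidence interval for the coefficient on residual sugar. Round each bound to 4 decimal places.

(-0.2556, -0.0904)

Read off: b = -0.173, SE = 0.032 for residual sugar.
df = n − k − 1 = 875 − 2 − 1 = 872.
t* = t_{0.005, 872} = 2.581479.
Margin = t* × SE = 2.581479 × 0.032 = 0.082607.
CI: -0.173 ± 0.082607 → (-0.2556, -0.0904).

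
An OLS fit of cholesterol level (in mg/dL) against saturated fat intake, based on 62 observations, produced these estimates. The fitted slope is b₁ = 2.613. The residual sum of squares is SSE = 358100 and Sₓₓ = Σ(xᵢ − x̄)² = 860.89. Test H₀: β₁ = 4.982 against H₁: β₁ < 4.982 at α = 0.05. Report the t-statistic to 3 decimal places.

t = -0.900

MSE = SSE/(n − 2) = 358100/60 = 5968.33.
SE(b₁) = √(MSE/Sₓₓ) = √(5968.33/860.89) = 2.63301.
t = (2.613 − 4.982) / 2.63301 = -0.900.
df = n − 2 = 60.
One-sided p ≈ 0.1859, which is ≥ 0.05, so fail to reject H₀.
The data do not give significant evidence that the true slope on saturated fat intake is below 4.982 mg/dL per unit.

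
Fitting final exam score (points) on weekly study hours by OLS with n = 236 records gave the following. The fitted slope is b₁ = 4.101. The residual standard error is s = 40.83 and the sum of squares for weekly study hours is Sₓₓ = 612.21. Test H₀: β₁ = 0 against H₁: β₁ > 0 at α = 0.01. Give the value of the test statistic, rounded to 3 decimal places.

t = 2.485

SE(b₁) = s/√Sₓₓ = 40.83/√612.21 = 1.65017.
t = 4.101 / 1.65017 = 2.485.
df = n − 2 = 234.
One-sided p ≈ 0.0068, which is < 0.01, so reject H₀.
There is evidence that the true slope on weekly study hours is positive.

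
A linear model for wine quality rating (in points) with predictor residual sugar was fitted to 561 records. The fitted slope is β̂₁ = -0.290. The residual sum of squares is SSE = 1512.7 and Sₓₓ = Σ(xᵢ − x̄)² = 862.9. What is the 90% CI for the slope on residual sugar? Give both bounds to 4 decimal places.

(-0.3823, -0.1977)

MSE = SSE/(n − 2) = 1512.7/559 = 2.70608.
SE(β̂₁) = √(MSE/Sₓₓ) = √(2.70608/862.9) = 0.0560003.
df = n − 2 = 559.
t* = t_{0.05, 559} = 1.647584.
Margin = t* × SE = 1.647584 × 0.0560003 = 0.092265.
CI: -0.290 ± 0.092265 → (-0.3823, -0.1977).
With 90% confidence, each one-unit increase in residual sugar is associated with a change of between -0.3823 and -0.1977 points in wine quality rating.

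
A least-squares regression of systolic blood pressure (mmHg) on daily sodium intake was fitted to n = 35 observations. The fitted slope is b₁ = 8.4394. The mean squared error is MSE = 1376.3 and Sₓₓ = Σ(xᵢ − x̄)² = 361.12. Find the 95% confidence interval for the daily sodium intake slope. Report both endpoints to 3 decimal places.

(4.468, 12.411)

SE(b₁) = √(MSE/Sₓₓ) = √(1376.3/361.12) = 1.95223.
df = n − 2 = 33.
t* = t_{0.025, 33} = 2.034515.
Margin = t* × SE = 2.034515 × 1.95223 = 3.97184.
CI: 8.4394 ± 3.97184 → (4.468, 12.411).
With 95% confidence, each one-unit increase in daily sodium intake is associated with a change of between 4.468 and 12.411 mmHg in systolic blood pressure.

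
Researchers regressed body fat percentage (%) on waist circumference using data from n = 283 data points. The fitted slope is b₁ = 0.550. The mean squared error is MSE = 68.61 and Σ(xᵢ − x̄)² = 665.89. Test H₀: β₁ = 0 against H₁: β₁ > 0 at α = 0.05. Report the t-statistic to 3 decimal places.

SE(b₁) = √(MSE/Sₓₓ) = √(68.61/665.89) = 0.320991.
t = 0.550 / 0.320991 = 1.713.
df = n − 2 = 281.
One-sided p ≈ 0.0439, which is < 0.05, so reject H₀.
There is evidence that the true slope on waist circumference is positive.

t = 1.713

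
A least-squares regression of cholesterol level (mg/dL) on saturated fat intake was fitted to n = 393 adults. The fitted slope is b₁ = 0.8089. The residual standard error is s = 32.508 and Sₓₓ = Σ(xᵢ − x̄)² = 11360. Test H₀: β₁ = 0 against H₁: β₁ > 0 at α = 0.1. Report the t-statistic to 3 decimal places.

t = 2.652

SE(b₁) = s/√Sₓₓ = 32.508/√11360 = 0.305001.
t = 0.8089 / 0.305001 = 2.652.
df = n − 2 = 391.
One-sided p ≈ 0.0042, which is < 0.1, so reject H₀.
There is evidence that the true slope on saturated fat intake is positive.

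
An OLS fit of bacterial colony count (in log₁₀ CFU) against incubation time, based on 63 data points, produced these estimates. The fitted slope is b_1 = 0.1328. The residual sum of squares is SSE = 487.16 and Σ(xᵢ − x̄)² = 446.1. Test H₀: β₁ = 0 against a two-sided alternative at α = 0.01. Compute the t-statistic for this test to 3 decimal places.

t = 0.993

MSE = SSE/(n − 2) = 487.16/61 = 7.98623.
SE(b_1) = √(MSE/Sₓₓ) = √(7.98623/446.1) = 0.1338.
t = 0.1328 / 0.1338 = 0.993.
df = n − 2 = 61.
Two-sided p ≈ 0.3249, which is ≥ 0.01, so fail to reject H₀.
The data do not give significant evidence of an association between incubation time and bacterial colony count.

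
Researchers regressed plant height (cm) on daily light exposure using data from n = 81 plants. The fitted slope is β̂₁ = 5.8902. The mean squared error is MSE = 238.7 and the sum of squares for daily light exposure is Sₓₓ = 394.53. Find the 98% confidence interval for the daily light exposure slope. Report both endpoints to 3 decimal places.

(4.043, 7.737)

SE(β̂₁) = √(MSE/Sₓₓ) = √(238.7/394.53) = 0.777833.
df = n − 2 = 79.
t* = t_{0.01, 79} = 2.374482.
Margin = t* × SE = 2.374482 × 0.777833 = 1.84695.
CI: 5.8902 ± 1.84695 → (4.043, 7.737).
With 98% confidence, each one-unit increase in daily light exposure is associated with a change of between 4.043 and 7.737 cm in plant height.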